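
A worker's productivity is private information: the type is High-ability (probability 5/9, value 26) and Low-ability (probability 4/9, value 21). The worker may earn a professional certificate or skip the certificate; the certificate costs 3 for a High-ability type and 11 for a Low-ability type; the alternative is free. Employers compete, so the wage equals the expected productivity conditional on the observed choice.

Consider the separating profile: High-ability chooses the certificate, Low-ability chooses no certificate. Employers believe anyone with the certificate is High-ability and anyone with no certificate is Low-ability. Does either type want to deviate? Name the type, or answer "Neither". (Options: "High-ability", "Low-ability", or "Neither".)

Neither

The certificate pays 26; no certificate pays 21.
High-ability: assigned the certificate, nets 26 − 3 = 23; deviating to no certificate nets 21.
Low-ability: assigned no certificate, nets 21; deviating to the certificate nets 26 − 11 = 15.
Both types strictly prefer their assigned action; no profitable deviation.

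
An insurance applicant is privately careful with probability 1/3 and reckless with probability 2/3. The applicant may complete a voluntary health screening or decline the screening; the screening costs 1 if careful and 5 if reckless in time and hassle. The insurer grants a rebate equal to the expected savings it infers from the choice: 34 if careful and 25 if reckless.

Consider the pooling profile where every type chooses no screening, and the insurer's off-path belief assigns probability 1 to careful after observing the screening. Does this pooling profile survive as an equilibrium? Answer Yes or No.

No

On path, the insurer holds the prior and pays 1/3·34 + 2/3·25 = 28. Off path (the screening), believing careful, it pays 34.
careful: no screening nets 28; the screening nets 34 − 1 = 33. careful would deviate.
reckless: no screening nets 28; the screening nets 34 − 5 = 29. reckless would deviate.
A type deviates, so pooling fails.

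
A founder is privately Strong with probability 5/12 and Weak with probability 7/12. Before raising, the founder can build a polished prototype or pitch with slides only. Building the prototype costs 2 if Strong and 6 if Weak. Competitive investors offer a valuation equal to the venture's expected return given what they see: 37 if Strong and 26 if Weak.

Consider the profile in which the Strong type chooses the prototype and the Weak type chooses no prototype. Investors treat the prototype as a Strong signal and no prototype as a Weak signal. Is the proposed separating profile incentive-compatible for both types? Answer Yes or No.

No

Under these beliefs, the prototype earns valuation 37 and no prototype earns valuation 26.
Strong: the prototype nets 37 − 2 = 35; no prototype nets 26. Strong prefers the prototype.
Weak: the prototype nets 37 − 6 = 31; no prototype nets 26. Weak would deviate to the prototype.
Weak has a profitable deviation, so the profile is not an equilibrium.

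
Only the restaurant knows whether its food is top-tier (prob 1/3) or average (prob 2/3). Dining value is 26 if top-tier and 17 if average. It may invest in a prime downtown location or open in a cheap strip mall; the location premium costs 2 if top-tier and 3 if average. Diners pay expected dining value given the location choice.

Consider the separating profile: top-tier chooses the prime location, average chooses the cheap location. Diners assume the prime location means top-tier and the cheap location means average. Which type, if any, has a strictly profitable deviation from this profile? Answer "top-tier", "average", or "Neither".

The prime location pays 26; the cheap location pays 17.
top-tier: assigned the prime location, nets 26 − 2 = 24; deviating to the cheap location nets 17.
average: assigned the cheap location, nets 17; deviating to the prime location nets 26 − 3 = 23.
The average type gains 6 by deviating.

average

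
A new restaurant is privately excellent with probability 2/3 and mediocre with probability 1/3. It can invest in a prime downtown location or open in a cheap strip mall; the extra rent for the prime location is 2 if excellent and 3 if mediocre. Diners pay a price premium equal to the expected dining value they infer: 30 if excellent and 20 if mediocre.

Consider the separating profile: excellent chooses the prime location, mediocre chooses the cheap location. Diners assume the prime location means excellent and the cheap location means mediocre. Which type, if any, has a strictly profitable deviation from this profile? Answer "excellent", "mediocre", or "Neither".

The prime location pays 30; the cheap location pays 20.
excellent: assigned the prime location, nets 30 − 2 = 28; deviating to the cheap location nets 20.
mediocre: assigned the cheap location, nets 20; deviating to the prime location nets 30 − 3 = 27.
The mediocre type gains 7 by deviating.

mediocre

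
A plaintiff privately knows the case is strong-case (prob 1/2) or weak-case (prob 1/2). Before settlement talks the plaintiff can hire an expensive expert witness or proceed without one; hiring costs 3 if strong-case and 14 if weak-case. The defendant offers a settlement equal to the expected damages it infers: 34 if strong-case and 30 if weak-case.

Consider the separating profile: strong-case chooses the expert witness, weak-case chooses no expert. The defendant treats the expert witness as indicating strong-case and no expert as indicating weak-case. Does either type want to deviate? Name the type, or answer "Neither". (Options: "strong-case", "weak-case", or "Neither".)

Neither

The expert witness pays 34; no expert pays 30.
strong-case: assigned the expert witness, nets 34 − 3 = 31; deviating to no expert nets 30.
weak-case: assigned no expert, nets 30; deviating to the expert witness nets 34 − 14 = 20.
Both types strictly prefer their assigned action; no profitable deviation.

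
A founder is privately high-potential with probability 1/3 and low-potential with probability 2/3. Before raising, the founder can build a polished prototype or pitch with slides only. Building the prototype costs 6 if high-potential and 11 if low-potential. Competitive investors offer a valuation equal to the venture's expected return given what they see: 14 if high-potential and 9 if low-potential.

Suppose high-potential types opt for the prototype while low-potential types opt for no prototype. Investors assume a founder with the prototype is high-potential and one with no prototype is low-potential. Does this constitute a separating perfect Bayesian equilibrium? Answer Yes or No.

Under these beliefs, the prototype earns valuation 14 and no prototype earns valuation 9.
high-potential: the prototype nets 14 − 6 = 8; no prototype nets 9. high-potential would deviate to no prototype.
low-potential: the prototype nets 14 − 11 = 3; no prototype nets 9. low-potential prefers no prototype.
high-potential has a profitable deviation, so the profile is not an equilibrium.

No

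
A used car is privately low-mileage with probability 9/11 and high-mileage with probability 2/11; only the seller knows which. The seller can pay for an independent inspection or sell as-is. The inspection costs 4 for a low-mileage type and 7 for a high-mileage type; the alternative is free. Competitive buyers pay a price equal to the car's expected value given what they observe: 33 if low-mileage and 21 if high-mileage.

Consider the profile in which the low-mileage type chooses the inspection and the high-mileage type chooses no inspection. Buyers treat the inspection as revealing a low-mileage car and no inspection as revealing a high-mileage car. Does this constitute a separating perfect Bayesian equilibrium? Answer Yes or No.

No

Under these beliefs, the inspection earns price 33 and no inspection earns price 21.
low-mileage: the inspection nets 33 − 4 = 29; no inspection nets 21. low-mileage prefers the inspection.
high-mileage: the inspection nets 33 − 7 = 26; no inspection nets 21. high-mileage would deviate to the inspection.
high-mileage has a profitable deviation, so the profile is not an equilibrium.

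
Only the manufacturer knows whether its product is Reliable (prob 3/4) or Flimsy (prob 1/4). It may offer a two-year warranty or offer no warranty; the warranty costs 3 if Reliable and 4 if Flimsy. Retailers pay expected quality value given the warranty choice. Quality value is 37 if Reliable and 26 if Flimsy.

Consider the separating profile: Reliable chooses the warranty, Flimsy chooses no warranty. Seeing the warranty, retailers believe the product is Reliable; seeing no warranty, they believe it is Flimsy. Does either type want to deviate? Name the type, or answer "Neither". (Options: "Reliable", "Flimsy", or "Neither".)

The warranty pays 37; no warranty pays 26.
Reliable: assigned the warranty, nets 37 − 3 = 34; deviating to no warranty nets 26.
Flimsy: assigned no warranty, nets 26; deviating to the warranty nets 37 − 4 = 33.
The Flimsy type gains 7 by deviating.

Flimsy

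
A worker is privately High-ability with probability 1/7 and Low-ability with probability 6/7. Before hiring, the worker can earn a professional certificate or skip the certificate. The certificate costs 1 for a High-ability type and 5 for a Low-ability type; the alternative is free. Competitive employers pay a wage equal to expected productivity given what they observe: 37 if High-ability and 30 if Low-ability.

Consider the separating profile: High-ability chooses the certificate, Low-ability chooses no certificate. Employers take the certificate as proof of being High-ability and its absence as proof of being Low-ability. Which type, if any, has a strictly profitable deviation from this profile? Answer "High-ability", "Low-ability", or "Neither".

Low-ability

The certificate pays 37; no certificate pays 30.
High-ability: assigned the certificate, nets 37 − 1 = 36; deviating to no certificate nets 30.
Low-ability: assigned no certificate, nets 30; deviating to the certificate nets 37 − 5 = 32.
The Low-ability type gains 2 by deviating.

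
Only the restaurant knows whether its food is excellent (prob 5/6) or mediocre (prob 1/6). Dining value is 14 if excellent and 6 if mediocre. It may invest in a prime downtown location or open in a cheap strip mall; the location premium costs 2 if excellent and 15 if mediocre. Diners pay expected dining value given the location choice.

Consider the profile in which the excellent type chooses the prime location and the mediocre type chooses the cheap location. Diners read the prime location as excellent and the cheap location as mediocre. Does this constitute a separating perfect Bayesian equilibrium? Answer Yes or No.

Under these beliefs, the prime location earns price premium 14 and the cheap location earns price premium 6.
excellent: the prime location nets 14 − 2 = 12; the cheap location nets 6. excellent prefers the prime location.
mediocre: the prime location nets 14 − 15 = -1; the cheap location nets 6. mediocre prefers the cheap location.
Neither type deviates, so the separating profile is an equilibrium.

Yes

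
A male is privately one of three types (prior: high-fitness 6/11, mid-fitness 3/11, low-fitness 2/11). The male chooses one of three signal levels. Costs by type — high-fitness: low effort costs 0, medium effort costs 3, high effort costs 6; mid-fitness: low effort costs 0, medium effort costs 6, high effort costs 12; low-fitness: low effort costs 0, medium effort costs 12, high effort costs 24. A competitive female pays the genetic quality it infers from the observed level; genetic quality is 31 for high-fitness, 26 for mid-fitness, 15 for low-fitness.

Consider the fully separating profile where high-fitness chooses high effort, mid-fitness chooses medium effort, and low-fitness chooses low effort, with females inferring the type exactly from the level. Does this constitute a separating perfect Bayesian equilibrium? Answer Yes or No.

Separating mating payoffs: high effort → 31, medium effort → 26, low effort → 15.
high-fitness (assigned high effort): low effort: 15 − 0 = 15; medium effort: 26 − 3 = 23; high effort: 31 − 6 = 25. high-fitness stays.
mid-fitness (assigned medium effort): low effort: 15 − 0 = 15; medium effort: 26 − 6 = 20; high effort: 31 − 12 = 19. mid-fitness stays.
low-fitness (assigned low effort): low effort: 15 − 0 = 15; medium effort: 26 − 12 = 14; high effort: 31 − 24 = 7. low-fitness stays.
Every type prefers its assigned level; separation holds.

Yes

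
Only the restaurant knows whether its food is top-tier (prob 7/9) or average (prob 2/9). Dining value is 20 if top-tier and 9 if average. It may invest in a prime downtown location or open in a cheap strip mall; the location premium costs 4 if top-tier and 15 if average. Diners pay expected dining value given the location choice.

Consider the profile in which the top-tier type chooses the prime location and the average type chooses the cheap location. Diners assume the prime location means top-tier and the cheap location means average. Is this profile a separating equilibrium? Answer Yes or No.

Under these beliefs, the prime location earns price premium 20 and the cheap location earns price premium 9.
top-tier: the prime location nets 20 − 4 = 16; the cheap location nets 9. top-tier prefers the prime location.
average: the prime location nets 20 − 15 = 5; the cheap location nets 9. average prefers the cheap location.
Neither type deviates, so the separating profile is an equilibrium.

Yes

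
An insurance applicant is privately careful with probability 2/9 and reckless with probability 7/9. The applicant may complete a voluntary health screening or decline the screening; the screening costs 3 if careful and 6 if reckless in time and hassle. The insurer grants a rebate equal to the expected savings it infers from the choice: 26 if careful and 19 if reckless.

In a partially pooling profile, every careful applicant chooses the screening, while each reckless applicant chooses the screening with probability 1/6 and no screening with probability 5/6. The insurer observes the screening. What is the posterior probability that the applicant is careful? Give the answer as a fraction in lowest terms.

P(the screening) = (2/9)·1 + (7/9)·(1/6) = 19/54.
By Bayes' rule, P(careful | the screening) = (2/9) / (19/54) = 12/19.

12/19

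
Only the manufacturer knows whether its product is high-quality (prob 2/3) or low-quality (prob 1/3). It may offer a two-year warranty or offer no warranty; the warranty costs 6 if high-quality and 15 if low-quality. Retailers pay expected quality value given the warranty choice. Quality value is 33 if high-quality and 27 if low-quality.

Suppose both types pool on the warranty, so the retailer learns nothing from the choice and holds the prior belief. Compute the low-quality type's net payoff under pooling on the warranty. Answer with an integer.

Pooled price = 2/3·33 + 1/3·27 = 31.
low-quality pays cost 15 for the warranty, so net payoff = 31 − 15 = 16.

16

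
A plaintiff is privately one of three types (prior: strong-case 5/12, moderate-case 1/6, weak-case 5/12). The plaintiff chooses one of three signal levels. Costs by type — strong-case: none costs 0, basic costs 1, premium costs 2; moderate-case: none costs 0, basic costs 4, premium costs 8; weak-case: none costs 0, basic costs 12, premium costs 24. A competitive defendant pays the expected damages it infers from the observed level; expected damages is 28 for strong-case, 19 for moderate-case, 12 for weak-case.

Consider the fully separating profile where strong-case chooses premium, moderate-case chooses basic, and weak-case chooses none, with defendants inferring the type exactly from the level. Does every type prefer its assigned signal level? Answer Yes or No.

Separating settlements: premium → 28, basic → 19, none → 12.
strong-case (assigned premium): none: 12 − 0 = 12; basic: 19 − 1 = 18; premium: 28 − 2 = 26. strong-case stays.
moderate-case (assigned basic): none: 12 − 0 = 12; basic: 19 − 4 = 15; premium: 28 − 8 = 20. moderate-case prefers premium.
weak-case (assigned none): none: 12 − 0 = 12; basic: 19 − 12 = 7; premium: 28 − 24 = 4. weak-case stays.
At least one type deviates; the separating profile fails.

No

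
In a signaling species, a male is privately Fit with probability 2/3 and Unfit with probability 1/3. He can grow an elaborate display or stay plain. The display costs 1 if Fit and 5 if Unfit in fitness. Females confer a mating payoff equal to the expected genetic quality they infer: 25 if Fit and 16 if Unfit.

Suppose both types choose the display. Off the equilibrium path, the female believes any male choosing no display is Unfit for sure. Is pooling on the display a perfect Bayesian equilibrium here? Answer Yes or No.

Yes

On path, the female holds the prior and pays 2/3·25 + 1/3·16 = 22. Off path (no display), believing Unfit, it pays 16.
Fit: the display nets 22 − 1 = 21; no display nets 16. Fit stays.
Unfit: the display nets 22 − 5 = 17; no display nets 16. Unfit stays.
No type deviates, so pooling is sustained.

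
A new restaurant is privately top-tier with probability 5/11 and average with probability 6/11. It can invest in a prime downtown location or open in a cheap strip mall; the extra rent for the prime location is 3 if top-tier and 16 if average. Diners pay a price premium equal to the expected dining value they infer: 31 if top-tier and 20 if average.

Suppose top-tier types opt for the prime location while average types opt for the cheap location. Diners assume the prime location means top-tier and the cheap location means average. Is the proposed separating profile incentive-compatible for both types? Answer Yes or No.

Yes

Under these beliefs, the prime location earns price premium 31 and the cheap location earns price premium 20.
top-tier: the prime location nets 31 − 3 = 28; the cheap location nets 20. top-tier prefers the prime location.
average: the prime location nets 31 − 16 = 15; the cheap location nets 20. average prefers the cheap location.
Neither type deviates, so the separating profile is an equilibrium.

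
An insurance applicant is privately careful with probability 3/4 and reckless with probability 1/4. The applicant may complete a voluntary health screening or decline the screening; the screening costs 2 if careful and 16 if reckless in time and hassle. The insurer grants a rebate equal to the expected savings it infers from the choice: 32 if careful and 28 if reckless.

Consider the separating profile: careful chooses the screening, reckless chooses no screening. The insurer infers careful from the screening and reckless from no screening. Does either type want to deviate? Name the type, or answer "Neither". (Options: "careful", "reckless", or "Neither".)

The screening pays 32; no screening pays 28.
careful: assigned the screening, nets 32 − 2 = 30; deviating to no screening nets 28.
reckless: assigned no screening, nets 28; deviating to the screening nets 32 − 16 = 16.
Both types strictly prefer their assigned action; no profitable deviation.

Neither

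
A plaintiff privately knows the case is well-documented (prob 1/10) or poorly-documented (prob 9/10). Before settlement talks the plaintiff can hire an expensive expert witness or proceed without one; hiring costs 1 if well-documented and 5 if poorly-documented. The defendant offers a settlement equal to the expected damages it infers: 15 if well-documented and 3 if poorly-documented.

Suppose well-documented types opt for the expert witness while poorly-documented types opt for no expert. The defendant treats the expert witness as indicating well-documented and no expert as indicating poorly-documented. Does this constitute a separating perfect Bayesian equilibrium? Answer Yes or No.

Under these beliefs, the expert witness earns settlement 15 and no expert earns settlement 3.
well-documented: the expert witness nets 15 − 1 = 14; no expert nets 3. well-documented prefers the expert witness.
poorly-documented: the expert witness nets 15 − 5 = 10; no expert nets 3. poorly-documented would deviate to the expert witness.
poorly-documented has a profitable deviation, so the profile is not an equilibrium.

No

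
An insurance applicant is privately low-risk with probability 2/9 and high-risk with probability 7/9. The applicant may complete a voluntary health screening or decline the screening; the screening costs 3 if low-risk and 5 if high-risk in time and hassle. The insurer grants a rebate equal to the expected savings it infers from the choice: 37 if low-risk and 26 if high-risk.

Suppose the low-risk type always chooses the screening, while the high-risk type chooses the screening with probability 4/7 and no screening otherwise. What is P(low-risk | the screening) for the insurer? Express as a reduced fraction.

1/3

P(the screening) = (2/9)·1 + (7/9)·(4/7) = 2/3.
By Bayes' rule, P(low-risk | the screening) = (2/9) / (2/3) = 1/3.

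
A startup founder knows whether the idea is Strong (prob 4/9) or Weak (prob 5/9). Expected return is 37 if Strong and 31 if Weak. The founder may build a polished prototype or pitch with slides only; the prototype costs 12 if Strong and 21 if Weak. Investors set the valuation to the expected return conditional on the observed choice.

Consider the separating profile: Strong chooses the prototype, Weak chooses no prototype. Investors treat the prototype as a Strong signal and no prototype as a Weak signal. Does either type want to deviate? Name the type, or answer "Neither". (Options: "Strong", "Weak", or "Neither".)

Strong

The prototype pays 37; no prototype pays 31.
Strong: assigned the prototype, nets 37 − 12 = 25; deviating to no prototype nets 31.
Weak: assigned no prototype, nets 31; deviating to the prototype nets 37 − 21 = 16.
The Strong type gains 6 by deviating.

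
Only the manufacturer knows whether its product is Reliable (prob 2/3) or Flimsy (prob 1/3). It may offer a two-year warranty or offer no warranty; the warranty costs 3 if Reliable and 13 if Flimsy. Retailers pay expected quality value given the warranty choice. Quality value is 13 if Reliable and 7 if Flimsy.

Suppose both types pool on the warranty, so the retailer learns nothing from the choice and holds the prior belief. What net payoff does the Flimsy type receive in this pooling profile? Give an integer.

-2

Pooled price = 2/3·13 + 1/3·7 = 11.
Flimsy pays cost 13 for the warranty, so net payoff = 11 − 13 = -2.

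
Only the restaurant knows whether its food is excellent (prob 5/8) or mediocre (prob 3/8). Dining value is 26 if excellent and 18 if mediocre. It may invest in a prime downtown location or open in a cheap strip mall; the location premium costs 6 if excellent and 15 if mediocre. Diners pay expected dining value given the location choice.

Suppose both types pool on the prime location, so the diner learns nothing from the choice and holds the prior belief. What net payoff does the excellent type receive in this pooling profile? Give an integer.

Pooled price premium = 5/8·26 + 3/8·18 = 23.
excellent pays cost 6 for the prime location, so net payoff = 23 − 6 = 17.

17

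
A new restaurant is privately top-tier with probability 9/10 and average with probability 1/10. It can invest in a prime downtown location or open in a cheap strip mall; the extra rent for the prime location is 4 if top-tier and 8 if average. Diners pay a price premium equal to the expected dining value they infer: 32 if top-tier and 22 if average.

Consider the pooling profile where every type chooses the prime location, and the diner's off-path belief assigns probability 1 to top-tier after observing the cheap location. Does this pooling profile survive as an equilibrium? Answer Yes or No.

No

On path, the diner holds the prior and pays 9/10·32 + 1/10·22 = 31. Off path (the cheap location), believing top-tier, it pays 32.
top-tier: the prime location nets 31 − 4 = 27; the cheap location nets 32. top-tier would deviate.
average: the prime location nets 31 − 8 = 23; the cheap location nets 32. average would deviate.
A type deviates, so pooling fails.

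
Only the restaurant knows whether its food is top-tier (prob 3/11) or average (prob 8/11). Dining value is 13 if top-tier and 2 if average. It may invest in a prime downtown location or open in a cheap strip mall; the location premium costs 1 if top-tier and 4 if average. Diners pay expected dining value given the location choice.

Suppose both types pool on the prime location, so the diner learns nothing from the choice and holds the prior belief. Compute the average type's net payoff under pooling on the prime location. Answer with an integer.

Pooled price premium = 3/11·13 + 8/11·2 = 5.
average pays cost 4 for the prime location, so net payoff = 5 − 4 = 1.

1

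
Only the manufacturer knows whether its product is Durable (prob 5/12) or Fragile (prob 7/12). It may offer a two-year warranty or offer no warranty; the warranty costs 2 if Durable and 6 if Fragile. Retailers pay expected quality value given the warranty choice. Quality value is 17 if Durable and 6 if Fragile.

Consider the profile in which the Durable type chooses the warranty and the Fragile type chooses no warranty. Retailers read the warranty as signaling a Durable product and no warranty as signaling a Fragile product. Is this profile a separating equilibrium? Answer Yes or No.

No

Under these beliefs, the warranty earns price 17 and no warranty earns price 6.
Durable: the warranty nets 17 − 2 = 15; no warranty nets 6. Durable prefers the warranty.
Fragile: the warranty nets 17 − 6 = 11; no warranty nets 6. Fragile would deviate to the warranty.
Fragile has a profitable deviation, so the profile is not an equilibrium.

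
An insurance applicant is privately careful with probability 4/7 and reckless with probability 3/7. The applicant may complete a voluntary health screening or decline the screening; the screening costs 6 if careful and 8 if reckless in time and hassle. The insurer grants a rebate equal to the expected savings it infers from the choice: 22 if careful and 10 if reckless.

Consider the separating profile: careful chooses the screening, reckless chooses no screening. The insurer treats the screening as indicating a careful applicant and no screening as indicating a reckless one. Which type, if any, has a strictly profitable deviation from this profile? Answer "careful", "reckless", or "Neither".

reckless

The screening pays 22; no screening pays 10.
careful: assigned the screening, nets 22 − 6 = 16; deviating to no screening nets 10.
reckless: assigned no screening, nets 10; deviating to the screening nets 22 − 8 = 14.
The reckless type gains 4 by deviating.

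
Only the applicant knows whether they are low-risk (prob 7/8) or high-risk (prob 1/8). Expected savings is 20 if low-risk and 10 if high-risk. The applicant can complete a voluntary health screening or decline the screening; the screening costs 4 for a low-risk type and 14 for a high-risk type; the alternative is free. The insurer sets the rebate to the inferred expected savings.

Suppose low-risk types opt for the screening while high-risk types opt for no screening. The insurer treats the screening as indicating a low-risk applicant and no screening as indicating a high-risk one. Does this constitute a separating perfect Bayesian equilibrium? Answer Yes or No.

Under these beliefs, the screening earns rebate 20 and no screening earns rebate 10.
low-risk: the screening nets 20 − 4 = 16; no screening nets 10. low-risk prefers the screening.
high-risk: the screening nets 20 − 14 = 6; no screening nets 10. high-risk prefers no screening.
Neither type deviates, so the separating profile is an equilibrium.

Yes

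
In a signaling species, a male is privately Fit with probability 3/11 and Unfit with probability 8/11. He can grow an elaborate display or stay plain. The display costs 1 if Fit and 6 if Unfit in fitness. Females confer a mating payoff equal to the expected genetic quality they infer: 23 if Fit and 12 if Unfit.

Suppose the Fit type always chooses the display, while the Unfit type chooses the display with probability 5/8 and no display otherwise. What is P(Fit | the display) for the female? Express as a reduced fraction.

P(the display) = (3/11)·1 + (8/11)·(5/8) = 8/11.
By Bayes' rule, P(Fit | the display) = (3/11) / (8/11) = 3/8.

3/8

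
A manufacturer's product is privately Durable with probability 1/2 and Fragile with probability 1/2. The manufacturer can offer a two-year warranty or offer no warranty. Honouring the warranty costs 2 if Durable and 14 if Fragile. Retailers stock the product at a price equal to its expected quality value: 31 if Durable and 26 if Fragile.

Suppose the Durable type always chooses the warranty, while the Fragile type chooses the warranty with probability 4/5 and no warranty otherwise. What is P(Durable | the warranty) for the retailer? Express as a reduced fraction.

P(the warranty) = (1/2)·1 + (1/2)·(4/5) = 9/10.
By Bayes' rule, P(Durable | the warranty) = (1/2) / (9/10) = 5/9.

5/9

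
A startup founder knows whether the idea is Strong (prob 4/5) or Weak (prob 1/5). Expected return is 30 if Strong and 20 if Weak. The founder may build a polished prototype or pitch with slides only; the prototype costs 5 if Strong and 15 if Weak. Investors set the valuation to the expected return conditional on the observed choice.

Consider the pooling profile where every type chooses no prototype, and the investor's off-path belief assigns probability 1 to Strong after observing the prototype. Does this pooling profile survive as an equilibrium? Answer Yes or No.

On path, the investor holds the prior and pays 4/5·30 + 1/5·20 = 28. Off path (the prototype), believing Strong, it pays 30.
Strong: no prototype nets 28; the prototype nets 30 − 5 = 25. Strong stays.
Weak: no prototype nets 28; the prototype nets 30 − 15 = 15. Weak stays.
No type deviates, so pooling is sustained.

Yes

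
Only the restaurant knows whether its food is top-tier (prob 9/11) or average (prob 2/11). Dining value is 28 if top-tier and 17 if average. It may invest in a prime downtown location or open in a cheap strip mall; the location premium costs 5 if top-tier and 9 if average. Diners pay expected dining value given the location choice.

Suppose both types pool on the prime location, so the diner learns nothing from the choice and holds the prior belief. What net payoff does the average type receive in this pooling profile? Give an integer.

17

Pooled price premium = 9/11·28 + 2/11·17 = 26.
average pays cost 9 for the prime location, so net payoff = 26 − 9 = 17.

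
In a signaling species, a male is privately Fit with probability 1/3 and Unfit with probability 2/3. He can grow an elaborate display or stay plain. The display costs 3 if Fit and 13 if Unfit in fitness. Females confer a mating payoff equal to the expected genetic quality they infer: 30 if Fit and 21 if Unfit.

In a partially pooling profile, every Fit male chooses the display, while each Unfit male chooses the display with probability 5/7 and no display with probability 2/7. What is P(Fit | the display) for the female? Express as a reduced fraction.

7/17

P(the display) = (1/3)·1 + (2/3)·(5/7) = 17/21.
By Bayes' rule, P(Fit | the display) = (1/3) / (17/21) = 7/17.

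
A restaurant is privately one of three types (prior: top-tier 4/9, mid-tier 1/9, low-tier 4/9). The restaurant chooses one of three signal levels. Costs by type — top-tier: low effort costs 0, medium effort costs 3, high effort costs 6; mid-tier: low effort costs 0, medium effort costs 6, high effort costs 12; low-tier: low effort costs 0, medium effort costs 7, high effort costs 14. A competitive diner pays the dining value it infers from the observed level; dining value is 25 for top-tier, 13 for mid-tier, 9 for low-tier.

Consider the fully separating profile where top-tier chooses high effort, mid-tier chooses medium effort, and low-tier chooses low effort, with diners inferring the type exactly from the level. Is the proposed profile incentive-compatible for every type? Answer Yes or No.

Separating price premiums: high effort → 25, medium effort → 13, low effort → 9.
top-tier (assigned high effort): low effort: 9 − 0 = 9; medium effort: 13 − 3 = 10; high effort: 25 − 6 = 19. top-tier stays.
mid-tier (assigned medium effort): low effort: 9 − 0 = 9; medium effort: 13 − 6 = 7; high effort: 25 − 12 = 13. mid-tier prefers high effort.
low-tier (assigned low effort): low effort: 9 − 0 = 9; medium effort: 13 − 7 = 6; high effort: 25 − 14 = 11. low-tier prefers high effort.
At least one type deviates; the separating profile fails.

No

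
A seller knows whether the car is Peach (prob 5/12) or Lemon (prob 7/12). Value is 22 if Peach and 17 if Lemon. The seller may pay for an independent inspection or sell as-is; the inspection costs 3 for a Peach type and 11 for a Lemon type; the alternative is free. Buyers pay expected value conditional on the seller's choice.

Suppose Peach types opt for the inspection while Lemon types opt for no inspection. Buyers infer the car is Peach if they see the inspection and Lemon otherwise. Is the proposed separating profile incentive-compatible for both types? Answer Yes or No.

Yes

Under these beliefs, the inspection earns price 22 and no inspection earns price 17.
Peach: the inspection nets 22 − 3 = 19; no inspection nets 17. Peach prefers the inspection.
Lemon: the inspection nets 22 − 11 = 11; no inspection nets 17. Lemon prefers no inspection.
Neither type deviates, so the separating profile is an equilibrium.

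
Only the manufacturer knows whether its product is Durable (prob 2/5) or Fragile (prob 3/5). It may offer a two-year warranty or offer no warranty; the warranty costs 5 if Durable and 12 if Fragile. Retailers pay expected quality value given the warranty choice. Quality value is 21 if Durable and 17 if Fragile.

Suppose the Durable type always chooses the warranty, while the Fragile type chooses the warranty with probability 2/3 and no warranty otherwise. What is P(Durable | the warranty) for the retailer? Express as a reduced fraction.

1/2

P(the warranty) = (2/5)·1 + (3/5)·(2/3) = 4/5.
By Bayes' rule, P(Durable | the warranty) = (2/5) / (4/5) = 1/2.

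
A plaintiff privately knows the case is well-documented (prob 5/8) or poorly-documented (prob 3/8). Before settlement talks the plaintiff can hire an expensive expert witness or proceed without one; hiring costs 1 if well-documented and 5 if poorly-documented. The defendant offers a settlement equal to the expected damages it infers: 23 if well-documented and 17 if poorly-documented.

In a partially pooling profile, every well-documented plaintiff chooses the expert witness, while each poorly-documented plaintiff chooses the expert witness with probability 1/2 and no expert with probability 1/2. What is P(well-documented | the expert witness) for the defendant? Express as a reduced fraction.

P(the expert witness) = (5/8)·1 + (3/8)·(1/2) = 13/16.
By Bayes' rule, P(well-documented | the expert witness) = (5/8) / (13/16) = 10/13.

10/13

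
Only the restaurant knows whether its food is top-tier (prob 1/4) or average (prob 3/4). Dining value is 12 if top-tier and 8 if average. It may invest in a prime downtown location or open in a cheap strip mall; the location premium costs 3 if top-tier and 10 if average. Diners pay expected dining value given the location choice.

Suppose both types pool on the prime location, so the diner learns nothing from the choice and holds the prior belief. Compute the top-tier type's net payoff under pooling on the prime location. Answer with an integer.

Pooled price premium = 1/4·12 + 3/4·8 = 9.
top-tier pays cost 3 for the prime location, so net payoff = 9 − 3 = 6.

6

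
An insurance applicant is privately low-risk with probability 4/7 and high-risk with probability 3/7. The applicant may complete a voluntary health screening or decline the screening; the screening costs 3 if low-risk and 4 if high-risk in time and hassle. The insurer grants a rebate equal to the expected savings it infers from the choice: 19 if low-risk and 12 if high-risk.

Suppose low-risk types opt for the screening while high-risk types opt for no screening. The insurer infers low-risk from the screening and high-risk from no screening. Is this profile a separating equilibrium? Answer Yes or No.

No

Under these beliefs, the screening earns rebate 19 and no screening earns rebate 12.
low-risk: the screening nets 19 − 3 = 16; no screening nets 12. low-risk prefers the screening.
high-risk: the screening nets 19 − 4 = 15; no screening nets 12. high-risk would deviate to the screening.
high-risk has a profitable deviation, so the profile is not an equilibrium.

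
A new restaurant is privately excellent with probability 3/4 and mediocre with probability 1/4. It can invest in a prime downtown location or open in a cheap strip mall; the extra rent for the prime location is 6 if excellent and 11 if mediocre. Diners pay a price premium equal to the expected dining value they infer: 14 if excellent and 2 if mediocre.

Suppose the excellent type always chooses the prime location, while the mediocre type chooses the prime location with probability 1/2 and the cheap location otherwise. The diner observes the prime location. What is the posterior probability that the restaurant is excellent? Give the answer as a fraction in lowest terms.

6/7

P(the prime location) = (3/4)·1 + (1/4)·(1/2) = 7/8.
By Bayes' rule, P(excellent | the prime location) = (3/4) / (7/8) = 6/7.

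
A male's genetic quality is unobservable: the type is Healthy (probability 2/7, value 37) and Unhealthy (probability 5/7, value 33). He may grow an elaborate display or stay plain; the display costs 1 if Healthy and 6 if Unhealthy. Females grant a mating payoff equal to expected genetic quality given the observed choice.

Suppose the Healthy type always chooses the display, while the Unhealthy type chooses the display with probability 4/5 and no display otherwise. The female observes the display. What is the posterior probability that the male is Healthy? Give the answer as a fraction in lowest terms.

P(the display) = (2/7)·1 + (5/7)·(4/5) = 6/7.
By Bayes' rule, P(Healthy | the display) = (2/7) / (6/7) = 1/3.

1/3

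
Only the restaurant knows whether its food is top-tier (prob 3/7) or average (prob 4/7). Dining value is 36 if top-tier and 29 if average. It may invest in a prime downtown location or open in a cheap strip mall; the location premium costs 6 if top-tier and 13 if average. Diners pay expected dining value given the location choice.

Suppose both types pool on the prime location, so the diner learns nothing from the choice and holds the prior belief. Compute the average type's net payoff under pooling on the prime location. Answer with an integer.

Pooled price premium = 3/7·36 + 4/7·29 = 32.
average pays cost 13 for the prime location, so net payoff = 32 − 13 = 19.

19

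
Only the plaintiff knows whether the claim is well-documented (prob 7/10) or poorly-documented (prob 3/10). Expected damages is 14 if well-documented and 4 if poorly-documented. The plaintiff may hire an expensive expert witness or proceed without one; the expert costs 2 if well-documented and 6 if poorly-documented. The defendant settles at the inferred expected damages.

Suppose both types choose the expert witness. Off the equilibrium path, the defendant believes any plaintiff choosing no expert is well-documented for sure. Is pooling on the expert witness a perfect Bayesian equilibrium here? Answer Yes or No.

On path, the defendant holds the prior and pays 7/10·14 + 3/10·4 = 11. Off path (no expert), believing well-documented, it pays 14.
well-documented: the expert witness nets 11 − 2 = 9; no expert nets 14. well-documented would deviate.
poorly-documented: the expert witness nets 11 − 6 = 5; no expert nets 14. poorly-documented would deviate.
A type deviates, so pooling fails.

No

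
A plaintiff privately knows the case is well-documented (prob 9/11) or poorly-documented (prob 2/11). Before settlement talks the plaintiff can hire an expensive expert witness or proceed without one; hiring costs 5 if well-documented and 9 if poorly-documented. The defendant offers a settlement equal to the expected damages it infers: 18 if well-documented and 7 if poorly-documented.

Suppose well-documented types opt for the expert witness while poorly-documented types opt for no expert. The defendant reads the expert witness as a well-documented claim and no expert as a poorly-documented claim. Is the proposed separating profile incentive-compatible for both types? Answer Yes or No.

No

Under these beliefs, the expert witness earns settlement 18 and no expert earns settlement 7.
well-documented: the expert witness nets 18 − 5 = 13; no expert nets 7. well-documented prefers the expert witness.
poorly-documented: the expert witness nets 18 − 9 = 9; no expert nets 7. poorly-documented would deviate to the expert witness.
poorly-documented has a profitable deviation, so the profile is not an equilibrium.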